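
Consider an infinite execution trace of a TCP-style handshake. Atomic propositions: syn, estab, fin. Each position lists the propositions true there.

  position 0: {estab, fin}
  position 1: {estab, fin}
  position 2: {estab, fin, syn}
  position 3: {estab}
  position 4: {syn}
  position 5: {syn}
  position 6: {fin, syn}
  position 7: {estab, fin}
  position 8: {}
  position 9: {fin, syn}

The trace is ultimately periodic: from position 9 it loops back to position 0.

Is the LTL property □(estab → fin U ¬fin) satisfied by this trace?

Satisfied

estab → fin U ¬fin holds at every position 0..9, and those are all positions ever visited, so □(estab → fin U ¬fin) holds.
Positions where estab holds: 0, 1, 2, 3, 7.
Check fin U ¬fin at each: 0→ok, 1→ok, 2→ok, 3→ok, 7→ok.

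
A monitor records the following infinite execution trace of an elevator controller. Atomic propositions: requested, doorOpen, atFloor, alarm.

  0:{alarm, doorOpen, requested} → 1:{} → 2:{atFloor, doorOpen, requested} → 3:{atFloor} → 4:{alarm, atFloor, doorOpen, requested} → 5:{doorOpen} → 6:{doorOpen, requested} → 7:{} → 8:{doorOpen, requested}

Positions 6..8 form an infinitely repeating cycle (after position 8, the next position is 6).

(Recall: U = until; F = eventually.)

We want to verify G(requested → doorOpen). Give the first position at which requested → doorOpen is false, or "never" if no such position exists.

never

requested → doorOpen holds at every position 0..8, and those are all the positions the trace ever visits, so the invariant G(requested → doorOpen) is never violated.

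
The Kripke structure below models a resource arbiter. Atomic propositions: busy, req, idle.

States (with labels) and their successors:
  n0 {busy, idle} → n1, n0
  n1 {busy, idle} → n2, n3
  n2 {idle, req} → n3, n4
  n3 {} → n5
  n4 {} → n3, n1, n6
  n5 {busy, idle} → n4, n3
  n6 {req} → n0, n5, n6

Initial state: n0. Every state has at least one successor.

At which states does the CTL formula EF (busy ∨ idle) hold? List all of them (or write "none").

{n0, n1, n2, n3, n4, n5, n6}

States satisfying busy ∨ idle: {n0, n1, n2, n5}.
States satisfying EF (busy ∨ idle): {n0, n1, n2, n3, n4, n5, n6}.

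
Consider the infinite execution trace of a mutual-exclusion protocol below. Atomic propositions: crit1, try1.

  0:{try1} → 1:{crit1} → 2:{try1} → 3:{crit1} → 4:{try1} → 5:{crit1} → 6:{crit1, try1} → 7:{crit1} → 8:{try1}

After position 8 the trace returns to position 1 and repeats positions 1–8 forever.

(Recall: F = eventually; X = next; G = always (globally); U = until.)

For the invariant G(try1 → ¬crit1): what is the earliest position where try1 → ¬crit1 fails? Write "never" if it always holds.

6

Check try1 → ¬crit1 at each position in order: 0 ✓, 1 ✓, 2 ✓, 3 ✓, 4 ✓, 5 ✓.
At position 6 the labels are {crit1, try1}, so try1 → ¬crit1 is false there. This is the first violation.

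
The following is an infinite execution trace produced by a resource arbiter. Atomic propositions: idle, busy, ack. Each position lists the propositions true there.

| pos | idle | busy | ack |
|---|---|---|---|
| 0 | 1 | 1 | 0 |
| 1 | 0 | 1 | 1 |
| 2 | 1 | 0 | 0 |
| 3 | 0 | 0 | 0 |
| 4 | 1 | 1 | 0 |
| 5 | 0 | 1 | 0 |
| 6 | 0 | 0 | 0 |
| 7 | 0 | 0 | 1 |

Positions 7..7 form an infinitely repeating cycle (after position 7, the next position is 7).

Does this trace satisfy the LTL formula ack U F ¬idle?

Holds

Walking from position 0: F ¬idle first holds at position 0, and ack holds at every earlier position along the way, so ack U F ¬idle holds.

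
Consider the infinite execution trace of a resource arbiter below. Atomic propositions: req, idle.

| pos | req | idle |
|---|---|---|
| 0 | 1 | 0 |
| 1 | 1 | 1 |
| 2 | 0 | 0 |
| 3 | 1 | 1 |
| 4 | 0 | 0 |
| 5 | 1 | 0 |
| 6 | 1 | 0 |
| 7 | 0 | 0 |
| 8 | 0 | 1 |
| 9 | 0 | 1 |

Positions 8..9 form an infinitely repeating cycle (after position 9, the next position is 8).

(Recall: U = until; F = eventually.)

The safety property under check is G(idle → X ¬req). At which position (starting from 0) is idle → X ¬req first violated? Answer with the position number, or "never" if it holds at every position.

never

idle → X ¬req holds at every position 0..9, and those are all the positions the trace ever visits, so the invariant G(idle → X ¬req) is never violated.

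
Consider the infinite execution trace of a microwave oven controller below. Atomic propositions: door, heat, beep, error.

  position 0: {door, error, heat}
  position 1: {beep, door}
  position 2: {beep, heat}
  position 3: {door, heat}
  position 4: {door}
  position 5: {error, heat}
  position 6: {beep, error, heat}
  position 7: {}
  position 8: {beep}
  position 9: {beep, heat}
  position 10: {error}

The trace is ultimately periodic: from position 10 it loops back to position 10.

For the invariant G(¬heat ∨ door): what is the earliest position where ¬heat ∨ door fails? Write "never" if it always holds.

Check ¬heat ∨ door at each position in order: 0 ✓, 1 ✓.
At position 2 the labels are {beep, heat}, so ¬heat ∨ door is false there. This is the first violation.

2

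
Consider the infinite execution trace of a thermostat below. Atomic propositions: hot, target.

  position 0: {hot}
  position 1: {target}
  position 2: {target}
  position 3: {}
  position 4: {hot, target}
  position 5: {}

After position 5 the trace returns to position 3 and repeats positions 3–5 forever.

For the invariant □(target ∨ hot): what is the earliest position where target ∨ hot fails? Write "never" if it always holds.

Check target ∨ hot at each position in order: 0 ✓, 1 ✓, 2 ✓.
At position 3 the labels are {}, so target ∨ hot is false there. This is the first violation.

3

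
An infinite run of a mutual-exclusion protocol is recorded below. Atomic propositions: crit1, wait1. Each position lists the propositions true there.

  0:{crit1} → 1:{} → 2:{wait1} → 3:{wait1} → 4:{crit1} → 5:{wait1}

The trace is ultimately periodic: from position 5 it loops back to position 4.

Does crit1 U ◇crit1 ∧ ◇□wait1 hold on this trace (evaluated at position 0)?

No

Walking from position 0: ◇crit1 first holds at position 0, and crit1 holds at every earlier position along the way, so crit1 U ◇crit1 holds.
□wait1 is false at every position 0..5, so it never becomes true and ◇□wait1 fails.
At position 0: crit1 U ◇crit1 is true; ◇□wait1 is false; so crit1 U ◇crit1 ∧ ◇□wait1 is false.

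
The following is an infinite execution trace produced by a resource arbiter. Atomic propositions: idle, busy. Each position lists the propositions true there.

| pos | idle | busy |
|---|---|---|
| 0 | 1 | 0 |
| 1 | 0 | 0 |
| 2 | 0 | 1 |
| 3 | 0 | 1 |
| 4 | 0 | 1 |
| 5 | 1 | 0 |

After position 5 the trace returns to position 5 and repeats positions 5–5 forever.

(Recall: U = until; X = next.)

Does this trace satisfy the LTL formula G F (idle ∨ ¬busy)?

F (idle ∨ ¬busy) holds at every position 0..5, and those are all positions ever visited, so G F (idle ∨ ¬busy) holds.

Satisfied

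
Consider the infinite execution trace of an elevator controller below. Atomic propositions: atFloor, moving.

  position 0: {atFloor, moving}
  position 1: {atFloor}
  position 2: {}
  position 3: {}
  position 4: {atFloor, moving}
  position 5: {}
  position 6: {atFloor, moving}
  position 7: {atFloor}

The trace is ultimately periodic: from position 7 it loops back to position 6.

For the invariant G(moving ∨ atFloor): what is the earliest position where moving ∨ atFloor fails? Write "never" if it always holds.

2

Check moving ∨ atFloor at each position in order: 0 ✓, 1 ✓.
At position 2 the labels are {}, so moving ∨ atFloor is false there. This is the first violation.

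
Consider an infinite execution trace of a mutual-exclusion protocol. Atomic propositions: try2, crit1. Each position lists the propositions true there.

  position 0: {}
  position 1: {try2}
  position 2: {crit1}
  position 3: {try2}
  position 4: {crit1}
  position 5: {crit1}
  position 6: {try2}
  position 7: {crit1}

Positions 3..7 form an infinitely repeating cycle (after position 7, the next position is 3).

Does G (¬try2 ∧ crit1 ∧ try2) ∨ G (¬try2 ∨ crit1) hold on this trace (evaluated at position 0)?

Violated

¬try2 ∧ crit1 ∧ try2 must hold at every position from 0 onward. It fails at position 0, so G (¬try2 ∧ crit1 ∧ try2) is false.
¬try2 ∨ crit1 must hold at every position from 0 onward. It fails at position 1, so G (¬try2 ∨ crit1) is false.
At position 0: G (¬try2 ∧ crit1 ∧ try2) is false; G (¬try2 ∨ crit1) is false; so G (¬try2 ∧ crit1 ∧ try2) ∨ G (¬try2 ∨ crit1) is false.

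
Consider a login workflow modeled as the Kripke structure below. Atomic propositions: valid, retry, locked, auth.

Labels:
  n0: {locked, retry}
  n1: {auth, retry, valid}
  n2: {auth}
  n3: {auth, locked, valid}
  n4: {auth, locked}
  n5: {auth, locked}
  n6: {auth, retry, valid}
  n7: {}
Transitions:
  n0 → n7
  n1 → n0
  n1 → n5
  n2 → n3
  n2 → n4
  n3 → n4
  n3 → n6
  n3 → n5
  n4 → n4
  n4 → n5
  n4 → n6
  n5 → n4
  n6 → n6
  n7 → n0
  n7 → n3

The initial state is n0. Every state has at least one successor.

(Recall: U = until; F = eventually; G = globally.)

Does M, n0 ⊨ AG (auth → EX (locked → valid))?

States satisfying auth → EX (locked → valid): {n0, n2, n3, n4, n6, n7}.
States satisfying AG (auth → EX (locked → valid)): {n6}.
n5 is reachable from n0 and violates auth → EX (locked → valid), so AG fails at n0.
n0 ∉ Sat(AG (auth → EX (locked → valid))).

No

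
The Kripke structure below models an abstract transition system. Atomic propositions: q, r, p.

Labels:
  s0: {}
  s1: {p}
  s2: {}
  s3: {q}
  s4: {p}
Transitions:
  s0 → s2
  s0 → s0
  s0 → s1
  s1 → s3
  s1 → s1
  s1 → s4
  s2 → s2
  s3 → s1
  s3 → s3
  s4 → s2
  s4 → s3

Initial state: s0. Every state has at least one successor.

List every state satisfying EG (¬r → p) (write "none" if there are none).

States satisfying ¬r → p: {s1, s4}.
States satisfying EG (¬r → p): {s1}.

{s1}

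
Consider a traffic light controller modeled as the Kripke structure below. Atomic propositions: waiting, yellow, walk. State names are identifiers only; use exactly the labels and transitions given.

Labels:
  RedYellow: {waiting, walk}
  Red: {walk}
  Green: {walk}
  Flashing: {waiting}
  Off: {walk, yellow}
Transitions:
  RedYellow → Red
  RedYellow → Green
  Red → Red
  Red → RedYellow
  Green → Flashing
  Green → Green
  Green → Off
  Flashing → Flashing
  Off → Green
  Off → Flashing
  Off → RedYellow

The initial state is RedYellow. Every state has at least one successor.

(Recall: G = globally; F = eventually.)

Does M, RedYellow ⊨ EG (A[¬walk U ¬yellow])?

Yes

States satisfying A[¬walk U ¬yellow]: {RedYellow, Red, Green, Flashing}.
States satisfying EG (A[¬walk U ¬yellow]): {RedYellow, Red, Green, Flashing}.
RedYellow ∈ Sat(EG (A[¬walk U ¬yellow])).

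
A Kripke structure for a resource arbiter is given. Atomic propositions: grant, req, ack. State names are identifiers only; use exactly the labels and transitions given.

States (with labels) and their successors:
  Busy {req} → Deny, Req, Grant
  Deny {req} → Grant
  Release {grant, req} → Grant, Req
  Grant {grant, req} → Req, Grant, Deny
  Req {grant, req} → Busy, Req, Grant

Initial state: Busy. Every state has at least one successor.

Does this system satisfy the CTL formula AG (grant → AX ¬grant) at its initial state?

States satisfying grant → AX ¬grant: {Busy, Deny}.
States satisfying AG (grant → AX ¬grant): ∅.
Grant is reachable from Busy and violates grant → AX ¬grant, so AG fails at Busy.
Busy ∉ Sat(AG (grant → AX ¬grant)).

Does not hold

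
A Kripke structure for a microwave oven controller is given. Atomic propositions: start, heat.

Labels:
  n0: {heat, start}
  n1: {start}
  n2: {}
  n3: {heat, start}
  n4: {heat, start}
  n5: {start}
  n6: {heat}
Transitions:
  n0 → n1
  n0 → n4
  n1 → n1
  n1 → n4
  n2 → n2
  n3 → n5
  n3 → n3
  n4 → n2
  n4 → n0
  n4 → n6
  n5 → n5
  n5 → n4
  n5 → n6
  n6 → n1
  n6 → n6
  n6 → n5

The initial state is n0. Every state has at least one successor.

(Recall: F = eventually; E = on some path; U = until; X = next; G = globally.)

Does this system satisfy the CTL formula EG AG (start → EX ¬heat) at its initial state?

States satisfying AG (start → EX ¬heat): {n0, n1, n2, n3, n4, n5, n6}.
States satisfying EG AG (start → EX ¬heat): {n0, n1, n2, n3, n4, n5, n6}.
n0 ∈ Sat(EG AG (start → EX ¬heat)).

Satisfied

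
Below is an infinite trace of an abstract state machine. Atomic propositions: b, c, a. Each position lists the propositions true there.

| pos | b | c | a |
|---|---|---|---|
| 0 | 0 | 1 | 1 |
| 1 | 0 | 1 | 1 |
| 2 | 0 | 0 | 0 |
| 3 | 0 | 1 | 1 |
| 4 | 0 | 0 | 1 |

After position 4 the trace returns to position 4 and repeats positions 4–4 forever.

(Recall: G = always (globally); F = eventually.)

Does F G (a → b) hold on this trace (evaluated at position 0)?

G (a → b) is false at every position 0..4, so it never becomes true and F G (a → b) fails.

Does not hold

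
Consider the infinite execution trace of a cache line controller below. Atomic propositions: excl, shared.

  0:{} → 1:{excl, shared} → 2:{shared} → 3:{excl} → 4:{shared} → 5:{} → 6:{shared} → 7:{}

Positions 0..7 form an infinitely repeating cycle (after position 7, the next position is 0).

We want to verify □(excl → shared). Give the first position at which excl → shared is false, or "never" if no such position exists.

3

Check excl → shared at each position in order: 0 ✓, 1 ✓, 2 ✓.
At position 3 the labels are {excl}, so excl → shared is false there. This is the first violation.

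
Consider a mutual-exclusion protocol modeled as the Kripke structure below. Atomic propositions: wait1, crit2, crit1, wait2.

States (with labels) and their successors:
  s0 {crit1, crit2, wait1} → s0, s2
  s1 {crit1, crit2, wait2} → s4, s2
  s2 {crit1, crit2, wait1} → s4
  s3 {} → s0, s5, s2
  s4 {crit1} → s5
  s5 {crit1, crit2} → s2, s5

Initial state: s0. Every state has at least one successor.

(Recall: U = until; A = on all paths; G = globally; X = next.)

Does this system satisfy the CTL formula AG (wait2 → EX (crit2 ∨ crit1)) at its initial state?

Yes

States satisfying wait2 → EX (crit2 ∨ crit1): {s0, s1, s2, s3, s4, s5}.
States satisfying AG (wait2 → EX (crit2 ∨ crit1)): {s0, s1, s2, s3, s4, s5}.
Every state reachable from s0 satisfies wait2 → EX (crit2 ∨ crit1).
s0 ∈ Sat(AG (wait2 → EX (crit2 ∨ crit1))).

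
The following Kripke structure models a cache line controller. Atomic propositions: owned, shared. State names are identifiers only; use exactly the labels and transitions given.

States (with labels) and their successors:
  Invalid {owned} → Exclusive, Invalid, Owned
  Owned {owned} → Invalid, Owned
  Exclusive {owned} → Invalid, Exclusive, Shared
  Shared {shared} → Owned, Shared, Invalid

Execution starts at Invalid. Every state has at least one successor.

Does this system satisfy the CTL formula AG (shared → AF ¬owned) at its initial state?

Holds

States satisfying shared → AF ¬owned: {Invalid, Owned, Exclusive, Shared}.
States satisfying AG (shared → AF ¬owned): {Invalid, Owned, Exclusive, Shared}.
Every state reachable from Invalid satisfies shared → AF ¬owned.
Invalid ∈ Sat(AG (shared → AF ¬owned)).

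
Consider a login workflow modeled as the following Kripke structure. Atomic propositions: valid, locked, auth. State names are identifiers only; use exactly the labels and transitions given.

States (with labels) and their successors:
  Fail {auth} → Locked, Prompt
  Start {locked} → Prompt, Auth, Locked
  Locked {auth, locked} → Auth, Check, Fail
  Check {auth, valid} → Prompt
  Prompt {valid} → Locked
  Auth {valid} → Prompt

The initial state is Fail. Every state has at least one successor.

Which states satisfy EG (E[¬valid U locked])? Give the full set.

{Fail, Start, Locked}

States satisfying E[¬valid U locked]: {Fail, Start, Locked}.
States satisfying EG (E[¬valid U locked]): {Fail, Start, Locked}.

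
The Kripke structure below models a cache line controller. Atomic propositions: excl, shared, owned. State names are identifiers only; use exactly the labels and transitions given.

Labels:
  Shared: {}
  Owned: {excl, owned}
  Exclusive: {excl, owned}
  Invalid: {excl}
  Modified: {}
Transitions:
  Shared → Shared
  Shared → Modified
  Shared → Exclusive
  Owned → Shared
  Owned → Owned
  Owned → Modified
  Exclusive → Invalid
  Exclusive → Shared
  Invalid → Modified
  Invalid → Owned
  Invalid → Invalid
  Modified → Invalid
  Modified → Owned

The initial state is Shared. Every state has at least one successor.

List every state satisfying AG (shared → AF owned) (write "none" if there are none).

States satisfying shared → AF owned: {Shared, Owned, Exclusive, Invalid, Modified}.
States satisfying AG (shared → AF owned): {Shared, Owned, Exclusive, Invalid, Modified}.

{Shared, Owned, Exclusive, Invalid, Modified}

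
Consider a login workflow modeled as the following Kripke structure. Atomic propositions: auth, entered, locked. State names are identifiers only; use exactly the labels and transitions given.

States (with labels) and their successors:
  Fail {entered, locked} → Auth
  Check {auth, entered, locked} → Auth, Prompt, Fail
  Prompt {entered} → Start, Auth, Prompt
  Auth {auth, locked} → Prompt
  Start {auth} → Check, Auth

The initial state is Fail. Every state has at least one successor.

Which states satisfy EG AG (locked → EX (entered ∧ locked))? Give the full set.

States satisfying AG (locked → EX (entered ∧ locked)): ∅.
States satisfying EG AG (locked → EX (entered ∧ locked)): ∅.

none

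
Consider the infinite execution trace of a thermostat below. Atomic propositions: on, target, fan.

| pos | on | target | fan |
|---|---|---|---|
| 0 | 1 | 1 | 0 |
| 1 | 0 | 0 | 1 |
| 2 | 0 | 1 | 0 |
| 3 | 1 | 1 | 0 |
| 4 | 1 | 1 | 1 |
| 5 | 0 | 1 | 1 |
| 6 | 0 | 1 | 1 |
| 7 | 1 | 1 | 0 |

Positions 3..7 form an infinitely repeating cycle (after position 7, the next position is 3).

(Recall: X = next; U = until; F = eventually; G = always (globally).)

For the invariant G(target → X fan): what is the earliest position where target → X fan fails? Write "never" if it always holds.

Check target → X fan at each position in order: 0 ✓, 1 ✓.
At position 2 the labels are {target} and the next position 3 has {on, target}, so target → X fan is false there. This is the first violation.

2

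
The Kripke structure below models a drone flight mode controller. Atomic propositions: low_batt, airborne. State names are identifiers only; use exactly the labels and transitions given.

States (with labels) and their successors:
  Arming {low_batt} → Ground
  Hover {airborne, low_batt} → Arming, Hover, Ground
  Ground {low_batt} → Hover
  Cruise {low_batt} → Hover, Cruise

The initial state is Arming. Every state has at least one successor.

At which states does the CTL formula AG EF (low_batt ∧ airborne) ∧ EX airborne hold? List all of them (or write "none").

{Hover, Ground, Cruise}

States satisfying EF (low_batt ∧ airborne): {Arming, Hover, Ground, Cruise}.
States satisfying AG EF (low_batt ∧ airborne): {Arming, Hover, Ground, Cruise}.
States satisfying airborne: {Hover}.
States satisfying EX airborne: {Hover, Ground, Cruise}.
States satisfying AG EF (low_batt ∧ airborne) ∧ EX airborne: {Hover, Ground, Cruise}.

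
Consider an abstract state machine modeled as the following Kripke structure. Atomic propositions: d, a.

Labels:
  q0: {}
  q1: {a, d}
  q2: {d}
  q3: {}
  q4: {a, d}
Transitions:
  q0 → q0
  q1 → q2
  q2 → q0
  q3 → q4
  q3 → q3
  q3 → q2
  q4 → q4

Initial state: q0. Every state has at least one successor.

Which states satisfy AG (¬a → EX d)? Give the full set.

{q4}

States satisfying ¬a → EX d: {q1, q3, q4}.
States satisfying AG (¬a → EX d): {q4}.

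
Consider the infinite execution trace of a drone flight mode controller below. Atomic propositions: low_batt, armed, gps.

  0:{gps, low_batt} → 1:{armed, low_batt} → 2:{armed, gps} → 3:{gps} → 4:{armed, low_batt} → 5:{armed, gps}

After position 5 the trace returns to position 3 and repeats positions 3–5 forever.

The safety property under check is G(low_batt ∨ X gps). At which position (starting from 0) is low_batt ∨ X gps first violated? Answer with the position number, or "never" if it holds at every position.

3

Check low_batt ∨ X gps at each position in order: 0 ✓, 1 ✓, 2 ✓.
At position 3 the labels are {gps} and the next position 4 has {armed, low_batt}, so low_batt ∨ X gps is false there. This is the first violation.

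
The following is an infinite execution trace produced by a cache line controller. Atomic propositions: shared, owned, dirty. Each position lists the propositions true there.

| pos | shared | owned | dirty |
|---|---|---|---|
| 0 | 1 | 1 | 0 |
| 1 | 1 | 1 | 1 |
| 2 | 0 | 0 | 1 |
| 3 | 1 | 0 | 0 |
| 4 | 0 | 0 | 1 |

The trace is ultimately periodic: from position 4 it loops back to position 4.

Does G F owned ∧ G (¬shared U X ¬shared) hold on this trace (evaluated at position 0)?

Violated

F owned must hold at every position from 0 onward. It fails at position 2, so G F owned is false.
¬shared U X ¬shared must hold at every position from 0 onward. It fails at position 0, so G (¬shared U X ¬shared) is false.
At position 0: G F owned is false; G (¬shared U X ¬shared) is false; so G F owned ∧ G (¬shared U X ¬shared) is false.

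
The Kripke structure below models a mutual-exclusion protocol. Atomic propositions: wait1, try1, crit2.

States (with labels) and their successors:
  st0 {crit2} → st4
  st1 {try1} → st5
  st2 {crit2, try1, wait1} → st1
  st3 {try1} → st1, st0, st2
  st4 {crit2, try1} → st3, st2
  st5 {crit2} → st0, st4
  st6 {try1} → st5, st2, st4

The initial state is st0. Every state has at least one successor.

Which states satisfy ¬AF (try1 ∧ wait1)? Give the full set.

States satisfying try1 ∧ wait1: {st2}.
States satisfying AF (try1 ∧ wait1): {st2}.
States satisfying ¬AF (try1 ∧ wait1): {st0, st1, st3, st4, st5, st6}.

{st0, st1, st3, st4, st5, st6}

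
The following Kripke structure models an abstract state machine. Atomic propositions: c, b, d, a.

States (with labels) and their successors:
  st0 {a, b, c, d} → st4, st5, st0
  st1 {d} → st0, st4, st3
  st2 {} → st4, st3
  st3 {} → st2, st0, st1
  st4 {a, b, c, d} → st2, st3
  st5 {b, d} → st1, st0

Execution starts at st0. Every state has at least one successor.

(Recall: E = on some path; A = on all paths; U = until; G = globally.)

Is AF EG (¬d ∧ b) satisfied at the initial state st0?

Does not hold

States satisfying EG (¬d ∧ b): ∅.
States satisfying AF EG (¬d ∧ b): ∅.
There is a path from st0 along which EG (¬d ∧ b) never holds.
st0 ∉ Sat(AF EG (¬d ∧ b)).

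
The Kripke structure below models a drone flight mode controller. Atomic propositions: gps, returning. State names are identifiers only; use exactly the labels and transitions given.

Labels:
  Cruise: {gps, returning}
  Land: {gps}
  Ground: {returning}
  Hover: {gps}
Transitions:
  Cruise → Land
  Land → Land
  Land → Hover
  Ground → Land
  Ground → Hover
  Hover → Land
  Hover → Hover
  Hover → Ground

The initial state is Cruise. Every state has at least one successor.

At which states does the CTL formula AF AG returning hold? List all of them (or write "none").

none

States satisfying AG returning: ∅.
States satisfying AF AG returning: ∅.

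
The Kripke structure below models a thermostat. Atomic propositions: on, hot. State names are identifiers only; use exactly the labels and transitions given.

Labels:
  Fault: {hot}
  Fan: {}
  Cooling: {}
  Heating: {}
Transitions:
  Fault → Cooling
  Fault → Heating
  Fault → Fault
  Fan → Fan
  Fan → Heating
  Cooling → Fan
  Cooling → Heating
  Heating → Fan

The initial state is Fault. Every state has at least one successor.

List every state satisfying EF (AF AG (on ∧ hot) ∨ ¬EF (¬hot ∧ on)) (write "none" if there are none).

States satisfying AF AG (on ∧ hot) ∨ ¬EF (¬hot ∧ on): {Fault, Fan, Cooling, Heating}.
States satisfying EF (AF AG (on ∧ hot) ∨ ¬EF (¬hot ∧ on)): {Fault, Fan, Cooling, Heating}.

{Fault, Fan, Cooling, Heating}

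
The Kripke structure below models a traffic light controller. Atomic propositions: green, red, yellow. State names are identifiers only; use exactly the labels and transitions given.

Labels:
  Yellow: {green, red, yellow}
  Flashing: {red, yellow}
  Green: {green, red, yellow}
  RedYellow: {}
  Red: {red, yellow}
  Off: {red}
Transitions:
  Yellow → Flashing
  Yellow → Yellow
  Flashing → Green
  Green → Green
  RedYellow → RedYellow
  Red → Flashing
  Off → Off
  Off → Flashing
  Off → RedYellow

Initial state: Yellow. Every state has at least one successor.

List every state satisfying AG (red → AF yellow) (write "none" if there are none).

{Yellow, Flashing, Green, RedYellow, Red}

States satisfying red → AF yellow: {Yellow, Flashing, Green, RedYellow, Red}.
States satisfying AG (red → AF yellow): {Yellow, Flashing, Green, RedYellow, Red}.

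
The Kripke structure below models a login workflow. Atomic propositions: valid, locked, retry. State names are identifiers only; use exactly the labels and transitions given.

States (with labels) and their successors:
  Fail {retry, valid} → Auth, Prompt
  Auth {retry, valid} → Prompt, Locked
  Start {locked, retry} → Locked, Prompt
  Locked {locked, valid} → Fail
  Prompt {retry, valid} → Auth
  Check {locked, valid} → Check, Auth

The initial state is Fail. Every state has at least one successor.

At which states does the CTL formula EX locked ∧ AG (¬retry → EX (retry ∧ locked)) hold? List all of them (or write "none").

States satisfying locked: {Start, Locked, Check}.
States satisfying EX locked: {Auth, Start, Check}.
States satisfying ¬retry → EX (retry ∧ locked): {Fail, Auth, Start, Prompt}.
States satisfying AG (¬retry → EX (retry ∧ locked)): ∅.
States satisfying EX locked ∧ AG (¬retry → EX (retry ∧ locked)): ∅.

none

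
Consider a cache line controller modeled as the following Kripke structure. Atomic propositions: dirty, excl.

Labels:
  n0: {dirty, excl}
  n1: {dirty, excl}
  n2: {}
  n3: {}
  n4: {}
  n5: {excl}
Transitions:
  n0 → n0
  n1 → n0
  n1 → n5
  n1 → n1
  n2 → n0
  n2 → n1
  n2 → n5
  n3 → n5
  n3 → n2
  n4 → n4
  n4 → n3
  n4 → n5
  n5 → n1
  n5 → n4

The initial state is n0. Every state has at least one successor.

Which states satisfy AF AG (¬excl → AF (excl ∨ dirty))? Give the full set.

{n0}

States satisfying AG (¬excl → AF (excl ∨ dirty)): {n0}.
States satisfying AF AG (¬excl → AF (excl ∨ dirty)): {n0}.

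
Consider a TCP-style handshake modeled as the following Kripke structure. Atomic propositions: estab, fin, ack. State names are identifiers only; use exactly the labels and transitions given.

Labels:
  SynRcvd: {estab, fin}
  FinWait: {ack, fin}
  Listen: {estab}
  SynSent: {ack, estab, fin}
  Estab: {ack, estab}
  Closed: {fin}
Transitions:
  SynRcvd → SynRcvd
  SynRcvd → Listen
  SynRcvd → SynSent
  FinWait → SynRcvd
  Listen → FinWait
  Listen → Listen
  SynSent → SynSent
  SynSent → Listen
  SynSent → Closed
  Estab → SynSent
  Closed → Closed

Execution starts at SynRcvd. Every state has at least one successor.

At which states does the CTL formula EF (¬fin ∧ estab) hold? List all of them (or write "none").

{SynRcvd, FinWait, Listen, SynSent, Estab}

States satisfying ¬fin ∧ estab: {Listen, Estab}.
States satisfying EF (¬fin ∧ estab): {SynRcvd, FinWait, Listen, SynSent, Estab}.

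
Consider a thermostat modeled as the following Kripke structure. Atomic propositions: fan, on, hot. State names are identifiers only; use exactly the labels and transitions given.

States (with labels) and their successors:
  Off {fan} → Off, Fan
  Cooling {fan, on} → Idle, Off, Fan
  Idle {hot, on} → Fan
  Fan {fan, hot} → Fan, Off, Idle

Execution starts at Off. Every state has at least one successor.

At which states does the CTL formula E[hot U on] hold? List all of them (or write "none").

{Cooling, Idle, Fan}

States satisfying hot: {Idle, Fan}.
States satisfying on: {Cooling, Idle}.
States satisfying E[hot U on]: {Cooling, Idle, Fan}.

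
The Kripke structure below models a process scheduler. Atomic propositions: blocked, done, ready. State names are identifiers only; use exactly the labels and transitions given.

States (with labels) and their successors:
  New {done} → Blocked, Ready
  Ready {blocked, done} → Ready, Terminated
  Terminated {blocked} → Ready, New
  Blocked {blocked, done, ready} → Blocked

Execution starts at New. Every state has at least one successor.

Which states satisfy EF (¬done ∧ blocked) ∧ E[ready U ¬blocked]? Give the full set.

States satisfying ¬done ∧ blocked: {Terminated}.
States satisfying EF (¬done ∧ blocked): {New, Ready, Terminated}.
States satisfying ready: {Blocked}.
States satisfying ¬blocked: {New}.
States satisfying E[ready U ¬blocked]: {New}.
States satisfying EF (¬done ∧ blocked) ∧ E[ready U ¬blocked]: {New}.

{New}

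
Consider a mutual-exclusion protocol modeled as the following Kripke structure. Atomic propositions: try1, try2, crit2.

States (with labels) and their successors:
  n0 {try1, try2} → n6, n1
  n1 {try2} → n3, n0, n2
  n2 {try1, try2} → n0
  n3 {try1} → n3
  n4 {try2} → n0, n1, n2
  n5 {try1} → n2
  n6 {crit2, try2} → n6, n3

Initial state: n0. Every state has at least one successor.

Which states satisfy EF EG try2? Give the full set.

States satisfying EG try2: {n0, n1, n2, n4, n6}.
States satisfying EF EG try2: {n0, n1, n2, n4, n5, n6}.

{n0, n1, n2, n4, n5, n6}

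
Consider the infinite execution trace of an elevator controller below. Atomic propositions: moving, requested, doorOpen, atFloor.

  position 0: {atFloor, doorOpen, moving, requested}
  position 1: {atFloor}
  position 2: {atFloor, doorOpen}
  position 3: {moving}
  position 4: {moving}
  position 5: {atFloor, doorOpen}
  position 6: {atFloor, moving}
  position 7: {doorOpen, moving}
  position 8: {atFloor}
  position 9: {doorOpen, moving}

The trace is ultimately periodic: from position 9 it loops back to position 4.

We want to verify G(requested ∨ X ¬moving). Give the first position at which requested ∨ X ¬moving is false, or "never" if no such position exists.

2

Check requested ∨ X ¬moving at each position in order: 0 ✓, 1 ✓.
At position 2 the labels are {atFloor, doorOpen} and the next position 3 has {moving}, so requested ∨ X ¬moving is false there. This is the first violation.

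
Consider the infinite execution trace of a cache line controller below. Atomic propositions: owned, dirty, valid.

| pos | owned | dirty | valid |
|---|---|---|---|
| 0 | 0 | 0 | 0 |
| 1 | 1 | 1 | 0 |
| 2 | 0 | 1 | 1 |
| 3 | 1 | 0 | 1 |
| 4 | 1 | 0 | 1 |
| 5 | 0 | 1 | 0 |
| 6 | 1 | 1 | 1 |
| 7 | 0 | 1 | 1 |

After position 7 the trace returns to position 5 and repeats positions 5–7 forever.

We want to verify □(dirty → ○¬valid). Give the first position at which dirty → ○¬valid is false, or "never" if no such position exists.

1

Check dirty → ○¬valid at each position in order: 0 ✓.
At position 1 the labels are {dirty, owned} and the next position 2 has {dirty, valid}, so dirty → ○¬valid is false there. This is the first violation.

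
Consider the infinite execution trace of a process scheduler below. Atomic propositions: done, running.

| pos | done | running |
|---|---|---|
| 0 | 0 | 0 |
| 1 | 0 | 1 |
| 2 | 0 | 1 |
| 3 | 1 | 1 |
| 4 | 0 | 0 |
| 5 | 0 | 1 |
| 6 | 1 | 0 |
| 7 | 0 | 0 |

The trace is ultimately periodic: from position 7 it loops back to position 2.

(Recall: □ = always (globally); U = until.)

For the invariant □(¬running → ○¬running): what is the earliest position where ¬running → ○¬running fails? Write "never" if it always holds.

At position 0 the labels are {} and the next position 1 has {running}, so ¬running → ○¬running is false there. This is the first violation.

0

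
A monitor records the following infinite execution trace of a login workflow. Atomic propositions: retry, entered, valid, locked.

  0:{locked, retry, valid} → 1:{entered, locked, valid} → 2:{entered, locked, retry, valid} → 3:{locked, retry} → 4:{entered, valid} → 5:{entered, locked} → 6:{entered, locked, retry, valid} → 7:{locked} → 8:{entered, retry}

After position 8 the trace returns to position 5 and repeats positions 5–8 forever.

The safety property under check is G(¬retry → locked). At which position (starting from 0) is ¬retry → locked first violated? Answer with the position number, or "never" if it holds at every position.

Check ¬retry → locked at each position in order: 0 ✓, 1 ✓, 2 ✓, 3 ✓.
At position 4 the labels are {entered, valid}, so ¬retry → locked is false there. This is the first violation.

4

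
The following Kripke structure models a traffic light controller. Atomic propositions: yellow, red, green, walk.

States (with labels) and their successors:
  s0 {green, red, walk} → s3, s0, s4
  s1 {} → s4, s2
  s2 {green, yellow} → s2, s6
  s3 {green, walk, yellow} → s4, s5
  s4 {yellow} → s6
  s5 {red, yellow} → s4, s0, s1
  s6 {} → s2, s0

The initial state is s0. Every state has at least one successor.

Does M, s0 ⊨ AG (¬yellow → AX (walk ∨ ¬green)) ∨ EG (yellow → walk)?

States satisfying ¬yellow → AX (walk ∨ ¬green): {s0, s2, s3, s4, s5}.
States satisfying AG (¬yellow → AX (walk ∨ ¬green)): ∅.
States satisfying yellow → walk: {s0, s1, s3, s6}.
States satisfying EG (yellow → walk): {s0, s6}.
States satisfying AG (¬yellow → AX (walk ∨ ¬green)) ∨ EG (yellow → walk): {s0, s6}.
s0 ∈ Sat(AG (¬yellow → AX (walk ∨ ¬green)) ∨ EG (yellow → walk)).

Satisfied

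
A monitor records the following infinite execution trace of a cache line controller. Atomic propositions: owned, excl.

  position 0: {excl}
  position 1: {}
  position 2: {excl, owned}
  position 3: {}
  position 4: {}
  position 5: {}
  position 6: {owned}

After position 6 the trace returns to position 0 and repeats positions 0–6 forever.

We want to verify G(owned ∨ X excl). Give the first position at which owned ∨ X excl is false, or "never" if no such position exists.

At position 0 the labels are {excl} and the next position 1 has {}, so owned ∨ X excl is false there. This is the first violation.

0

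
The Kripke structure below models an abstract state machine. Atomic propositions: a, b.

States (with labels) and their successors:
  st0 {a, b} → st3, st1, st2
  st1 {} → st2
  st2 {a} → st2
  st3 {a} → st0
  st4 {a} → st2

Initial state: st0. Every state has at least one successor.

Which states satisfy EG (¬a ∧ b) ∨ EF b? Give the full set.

States satisfying ¬a ∧ b: ∅.
States satisfying EG (¬a ∧ b): ∅.
States satisfying b: {st0}.
States satisfying EF b: {st0, st3}.
States satisfying EG (¬a ∧ b) ∨ EF b: {st0, st3}.

{st0, st3}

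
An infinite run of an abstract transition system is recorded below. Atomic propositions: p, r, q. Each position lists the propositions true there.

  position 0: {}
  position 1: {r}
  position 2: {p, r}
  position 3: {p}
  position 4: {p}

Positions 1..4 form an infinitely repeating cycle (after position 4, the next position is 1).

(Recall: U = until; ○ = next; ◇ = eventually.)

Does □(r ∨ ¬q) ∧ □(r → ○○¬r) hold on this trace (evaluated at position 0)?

r ∨ ¬q holds at every position 0..4, and those are all positions ever visited, so □(r ∨ ¬q) holds.
r → ○○¬r holds at every position 0..4, and those are all positions ever visited, so □(r → ○○¬r) holds.
Positions where r holds: 1, 2.
Check ○○¬r at each: 1→ok, 2→ok.
At position 0: □(r ∨ ¬q) is true; □(r → ○○¬r) is true; so □(r ∨ ¬q) ∧ □(r → ○○¬r) is true.

Yes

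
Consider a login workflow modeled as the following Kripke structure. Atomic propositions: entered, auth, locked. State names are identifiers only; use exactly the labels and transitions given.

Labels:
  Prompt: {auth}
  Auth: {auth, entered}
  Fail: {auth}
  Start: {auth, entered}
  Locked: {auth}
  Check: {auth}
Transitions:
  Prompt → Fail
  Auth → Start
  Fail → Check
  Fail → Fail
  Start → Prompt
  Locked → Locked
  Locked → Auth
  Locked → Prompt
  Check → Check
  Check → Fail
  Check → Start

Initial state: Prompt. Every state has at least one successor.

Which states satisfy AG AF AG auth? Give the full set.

States satisfying AF AG auth: {Prompt, Auth, Fail, Start, Locked, Check}.
States satisfying AG AF AG auth: {Prompt, Auth, Fail, Start, Locked, Check}.

{Prompt, Auth, Fail, Start, Locked, Check}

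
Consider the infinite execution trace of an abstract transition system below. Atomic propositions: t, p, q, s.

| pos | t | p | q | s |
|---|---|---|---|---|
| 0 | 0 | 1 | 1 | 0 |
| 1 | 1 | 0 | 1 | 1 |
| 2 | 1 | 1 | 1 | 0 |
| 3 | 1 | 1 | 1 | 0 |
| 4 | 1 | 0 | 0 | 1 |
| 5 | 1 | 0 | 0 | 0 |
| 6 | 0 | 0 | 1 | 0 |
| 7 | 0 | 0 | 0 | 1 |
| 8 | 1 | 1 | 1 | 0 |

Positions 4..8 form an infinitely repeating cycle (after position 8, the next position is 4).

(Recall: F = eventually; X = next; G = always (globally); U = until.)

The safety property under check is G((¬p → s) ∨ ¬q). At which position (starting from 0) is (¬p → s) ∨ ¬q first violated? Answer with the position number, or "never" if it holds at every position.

6

Check (¬p → s) ∨ ¬q at each position in order: 0 ✓, 1 ✓, 2 ✓, 3 ✓, 4 ✓, 5 ✓.
At position 6 the labels are {q}, so (¬p → s) ∨ ¬q is false there. This is the first violation.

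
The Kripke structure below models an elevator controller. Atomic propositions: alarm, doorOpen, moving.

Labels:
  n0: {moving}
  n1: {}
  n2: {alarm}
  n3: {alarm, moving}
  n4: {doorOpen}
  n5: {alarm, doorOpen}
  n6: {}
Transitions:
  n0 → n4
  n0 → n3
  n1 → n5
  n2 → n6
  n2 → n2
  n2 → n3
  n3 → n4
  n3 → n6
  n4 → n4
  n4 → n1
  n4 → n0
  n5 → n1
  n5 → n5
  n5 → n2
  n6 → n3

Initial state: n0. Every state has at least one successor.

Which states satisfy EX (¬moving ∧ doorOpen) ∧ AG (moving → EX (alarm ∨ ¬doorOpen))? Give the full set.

States satisfying ¬moving ∧ doorOpen: {n4, n5}.
States satisfying EX (¬moving ∧ doorOpen): {n0, n1, n3, n4, n5}.
States satisfying moving → EX (alarm ∨ ¬doorOpen): {n0, n1, n2, n3, n4, n5, n6}.
States satisfying AG (moving → EX (alarm ∨ ¬doorOpen)): {n0, n1, n2, n3, n4, n5, n6}.
States satisfying EX (¬moving ∧ doorOpen) ∧ AG (moving → EX (alarm ∨ ¬doorOpen)): {n0, n1, n3, n4, n5}.

{n0, n1, n3, n4, n5}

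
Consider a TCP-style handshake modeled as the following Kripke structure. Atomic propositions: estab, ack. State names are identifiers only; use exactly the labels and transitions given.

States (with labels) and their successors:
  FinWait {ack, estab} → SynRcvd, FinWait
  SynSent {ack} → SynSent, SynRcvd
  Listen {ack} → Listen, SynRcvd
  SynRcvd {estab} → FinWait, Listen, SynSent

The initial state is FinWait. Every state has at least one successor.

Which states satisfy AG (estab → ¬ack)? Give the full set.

none

States satisfying estab → ¬ack: {SynSent, Listen, SynRcvd}.
States satisfying AG (estab → ¬ack): ∅.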